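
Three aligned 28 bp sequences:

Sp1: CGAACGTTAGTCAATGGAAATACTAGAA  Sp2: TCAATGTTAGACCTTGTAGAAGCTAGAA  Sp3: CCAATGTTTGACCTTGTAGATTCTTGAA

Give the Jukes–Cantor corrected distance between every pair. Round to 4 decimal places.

d(Sp1,Sp2) = 0.4850, d(Sp1,Sp3) = 0.4850, d(Sp2,Sp3) = 0.2040

Sp1–Sp2: 10/28 sites differ → p ≈ 0.357143, d = −0.75 ln(1 − 0.476191) = 0.484971 ≈ 0.4850.
Sp1–Sp3: 10/28 sites differ → p ≈ 0.357143, d = −0.75 ln(1 − 0.476191) = 0.484971 ≈ 0.4850.
Sp2–Sp3: 5/28 sites differ → p ≈ 0.178571, d = −0.75 ln(1 − 0.238095) = 0.203950 ≈ 0.2040.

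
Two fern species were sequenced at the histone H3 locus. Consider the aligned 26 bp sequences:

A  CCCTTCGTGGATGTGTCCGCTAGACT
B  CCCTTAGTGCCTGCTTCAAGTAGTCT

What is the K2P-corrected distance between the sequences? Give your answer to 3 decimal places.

Of 26 sites, 2 differences are transitions and 7 are transversions, so P = 2/26 ≈ 0.076923 and Q = 7/26 ≈ 0.269231.
Under the Kimura two-parameter model, d = −½ ln(1 − 2P − Q) − ¼ ln(1 − 2Q).
1 − 2P − Q = 0.576923, giving −½ ln(0.576923) = 0.275023.
1 − 2Q = 0.461538, giving −¼ ln(0.461538) = 0.193298.
d = 0.275023 + 0.193298 = 0.468321.

0.468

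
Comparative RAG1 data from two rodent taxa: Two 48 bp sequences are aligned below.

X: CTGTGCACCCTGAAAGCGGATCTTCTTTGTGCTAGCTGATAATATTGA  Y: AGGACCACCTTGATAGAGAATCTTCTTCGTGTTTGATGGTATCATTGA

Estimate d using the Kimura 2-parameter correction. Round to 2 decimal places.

0.41

Of 48 sites, 6 differences are transitions and 9 are transversions, so P = 6/48 = 0.125 and Q = 9/48 = 0.1875.
Under the Kimura two-parameter model, d = −½ ln(1 − 2P − Q) − ¼ ln(1 − 2Q).
1 − 2P − Q = 0.5625, giving −½ ln(0.5625) = 0.287682.
1 − 2Q = 0.625, giving −¼ ln(0.625) = 0.117501.
d = 0.287682 + 0.117501 = 0.405183.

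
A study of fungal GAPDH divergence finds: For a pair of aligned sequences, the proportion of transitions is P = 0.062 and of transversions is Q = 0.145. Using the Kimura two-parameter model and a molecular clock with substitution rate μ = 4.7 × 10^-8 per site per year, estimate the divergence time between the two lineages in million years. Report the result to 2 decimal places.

2.58

Under the Kimura two-parameter model, d = −½ ln(1 − 2P − Q) − ¼ ln(1 − 2Q).
1 − 2P − Q = 0.731, giving −½ ln(0.731) = 0.156671.
1 − 2Q = 0.71, giving −¼ ln(0.71) = 0.085623.
d = 0.156671 + 0.085623 = 0.242294.
Under a molecular clock d = 2μt, so t = d/(2μ) = 0.242294 / (2 × 4.7 × 10^-8) = 2.58 million years.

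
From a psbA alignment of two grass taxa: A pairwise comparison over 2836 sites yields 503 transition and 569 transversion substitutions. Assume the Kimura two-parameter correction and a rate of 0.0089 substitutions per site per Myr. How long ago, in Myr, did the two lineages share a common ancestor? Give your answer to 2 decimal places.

29.97

P = 503/2836 ≈ 0.177362 and Q = 569/2836 ≈ 0.200635.
Under the Kimura two-parameter model, d = −½ ln(1 − 2P − Q) − ¼ ln(1 − 2Q).
1 − 2P − Q = 0.444641, giving −½ ln(0.444641) = 0.405244.
1 − 2Q = 0.59873, giving −¼ ln(0.59873) = 0.128236.
d = 0.405244 + 0.128236 = 0.533480.
Under a molecular clock d = 2μt, so t = d/(2μ) = 0.533480 / (2 × 0.0089) = 29.97 Myr.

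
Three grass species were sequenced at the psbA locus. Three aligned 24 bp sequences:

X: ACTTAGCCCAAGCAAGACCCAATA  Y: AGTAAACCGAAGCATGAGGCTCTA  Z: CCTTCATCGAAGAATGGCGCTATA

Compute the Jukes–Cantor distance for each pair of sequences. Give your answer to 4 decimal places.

d(X,Y) = 0.5199, d(X,Z) = 0.6082, d(Y,Z) = 0.5199

X–Y: 9/24 sites differ → p = 0.375, d = −0.75 ln(1 − 0.5) = 0.519860 ≈ 0.5199.
X–Z: 10/24 sites differ → p ≈ 0.416667, d = −0.75 ln(1 − 0.555556) = 0.608198 ≈ 0.6082.
Y–Z: 9/24 sites differ → p = 0.375, d = −0.75 ln(1 − 0.5) = 0.519860 ≈ 0.5199.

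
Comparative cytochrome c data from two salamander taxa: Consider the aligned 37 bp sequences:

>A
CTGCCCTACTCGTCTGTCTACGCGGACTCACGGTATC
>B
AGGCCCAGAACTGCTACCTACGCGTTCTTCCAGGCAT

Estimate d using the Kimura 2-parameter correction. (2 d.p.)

Of 37 sites, 6 differences are transitions and 13 are transversions, so P = 6/37 ≈ 0.162162 and Q = 13/37 ≈ 0.351351.
Under the Kimura two-parameter model, d = −½ ln(1 − 2P − Q) − ¼ ln(1 − 2Q).
1 − 2P − Q = 0.324325, giving −½ ln(0.324325) = 0.563005.
1 − 2Q = 0.297298, giving −¼ ln(0.297298) = 0.303255.
d = 0.563005 + 0.303255 = 0.866260.

0.87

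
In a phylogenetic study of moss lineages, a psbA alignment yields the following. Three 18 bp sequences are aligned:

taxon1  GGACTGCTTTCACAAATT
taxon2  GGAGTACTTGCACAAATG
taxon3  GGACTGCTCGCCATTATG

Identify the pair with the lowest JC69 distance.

taxon1 and taxon2

taxon1–taxon2: 4/18 differ, p = 0.222, d = 0.264.
taxon1–taxon3: 7/18 differ, p = 0.389, d = 0.548.
taxon2–taxon3: 7/18 differ, p = 0.389, d = 0.548.
The smallest distance is between taxon1 and taxon2.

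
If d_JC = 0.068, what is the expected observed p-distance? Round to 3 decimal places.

p = (3/4)(1 − e^(−4d/3)) = 0.75 × (1 − e^(-0.090667)) = 0.75 × (1 − 0.913322) = 0.065009.

0.065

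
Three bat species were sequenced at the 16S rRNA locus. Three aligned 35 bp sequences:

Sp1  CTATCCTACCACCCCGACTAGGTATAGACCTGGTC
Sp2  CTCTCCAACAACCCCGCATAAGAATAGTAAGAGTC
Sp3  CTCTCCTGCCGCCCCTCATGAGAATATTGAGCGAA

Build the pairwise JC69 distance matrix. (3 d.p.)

Sp1–Sp2: 12/35 sites differ → p ≈ 0.342857, d = −0.75 ln(1 − 0.457143) = 0.458182 ≈ 0.458.
Sp1–Sp3: 17/35 sites differ → p ≈ 0.485714, d = −0.75 ln(1 − 0.647619) = 0.782282 ≈ 0.782.
Sp2–Sp3: 11/35 sites differ → p ≈ 0.314286, d = −0.75 ln(1 − 0.419048) = 0.407315 ≈ 0.407.

d(Sp1,Sp2) = 0.458, d(Sp1,Sp3) = 0.782, d(Sp2,Sp3) = 0.407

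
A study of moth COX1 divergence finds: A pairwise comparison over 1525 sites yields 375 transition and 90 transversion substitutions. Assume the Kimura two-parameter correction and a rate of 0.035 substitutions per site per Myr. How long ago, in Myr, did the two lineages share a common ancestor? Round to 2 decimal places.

P = 375/1525 ≈ 0.245902 and Q = 90/1525 ≈ 0.059016.
Under the Kimura two-parameter model, d = −½ ln(1 − 2P − Q) − ¼ ln(1 − 2Q).
1 − 2P − Q = 0.44918, giving −½ ln(0.44918) = 0.400166.
1 − 2Q = 0.881968, giving −¼ ln(0.881968) = 0.031400.
d = 0.400166 + 0.031400 = 0.431566.
Under a molecular clock d = 2μt, so t = d/(2μ) = 0.431566 / (2 × 0.035) = 6.17 Myr.

6.17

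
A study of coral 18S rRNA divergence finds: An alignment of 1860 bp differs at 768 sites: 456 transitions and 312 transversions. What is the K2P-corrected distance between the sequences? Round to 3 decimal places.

P = 456/1860 ≈ 0.245161 and Q = 312/1860 ≈ 0.167742.
Under the Kimura two-parameter model, d = −½ ln(1 − 2P − Q) − ¼ ln(1 − 2Q).
1 − 2P − Q = 0.341936, giving −½ ln(0.341936) = 0.536566.
1 − 2Q = 0.664516, giving −¼ ln(0.664516) = 0.102174.
d = 0.536566 + 0.102174 = 0.638740.

0.639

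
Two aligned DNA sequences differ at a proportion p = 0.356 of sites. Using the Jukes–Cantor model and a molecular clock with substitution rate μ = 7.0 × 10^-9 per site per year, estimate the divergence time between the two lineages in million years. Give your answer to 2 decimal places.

34.49

d = −(3/4) ln(1 − 4p/3) = −0.75 ln(1 − 0.474667) = −0.75 ln(0.525333)
  = −0.75 × (-0.643723) = 0.482792 substitutions/site.
Under a molecular clock d = 2μt, so t = d/(2μ) = 0.482792 / (2 × 7.0 × 10^-9) = 34.49 million years.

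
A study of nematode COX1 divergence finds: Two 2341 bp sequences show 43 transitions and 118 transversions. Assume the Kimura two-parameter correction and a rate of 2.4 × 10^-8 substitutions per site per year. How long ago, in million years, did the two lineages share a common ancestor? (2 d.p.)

P = 43/2341 ≈ 0.018368 and Q = 118/2341 ≈ 0.050406.
Under the Kimura two-parameter model, d = −½ ln(1 − 2P − Q) − ¼ ln(1 − 2Q).
1 − 2P − Q = 0.912858, giving −½ ln(0.912858) = 0.045587.
1 − 2Q = 0.899188, giving −¼ ln(0.899188) = 0.026566.
d = 0.045587 + 0.026566 = 0.072153.
Under a molecular clock d = 2μt, so t = d/(2μ) = 0.072153 / (2 × 2.4 × 10^-8) = 1.50 million years.

1.50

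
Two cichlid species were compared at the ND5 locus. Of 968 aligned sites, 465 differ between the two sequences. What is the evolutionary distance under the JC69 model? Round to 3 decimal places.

0.767

p = 465/968 ≈ 0.480372.
d = −(3/4) ln(1 − 4p/3) = −0.75 ln(1 − 0.640496) = −0.75 ln(0.359504)
  = −0.75 × (-1.023030) = 0.767273 substitutions/site.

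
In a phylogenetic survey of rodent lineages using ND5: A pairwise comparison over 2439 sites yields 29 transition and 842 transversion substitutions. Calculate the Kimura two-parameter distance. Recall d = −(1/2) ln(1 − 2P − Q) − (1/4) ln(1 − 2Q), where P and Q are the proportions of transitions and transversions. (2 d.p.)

0.52

P = 29/2439 ≈ 0.01189 and Q = 842/2439 ≈ 0.345223.
Under the Kimura two-parameter model, d = −½ ln(1 − 2P − Q) − ¼ ln(1 − 2Q).
1 − 2P − Q = 0.630997, giving −½ ln(0.630997) = 0.230227.
1 − 2Q = 0.309554, giving −¼ ln(0.309554) = 0.293156.
d = 0.230227 + 0.293156 = 0.523383.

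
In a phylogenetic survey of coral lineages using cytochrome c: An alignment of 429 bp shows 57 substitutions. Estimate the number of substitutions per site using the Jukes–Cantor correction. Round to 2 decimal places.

p = 57/429 ≈ 0.132867.
d = −(3/4) ln(1 − 4p/3) = −0.75 ln(1 − 0.177156) = −0.75 ln(0.822844)
  = −0.75 × (-0.194989) = 0.146242 substitutions/site.

0.15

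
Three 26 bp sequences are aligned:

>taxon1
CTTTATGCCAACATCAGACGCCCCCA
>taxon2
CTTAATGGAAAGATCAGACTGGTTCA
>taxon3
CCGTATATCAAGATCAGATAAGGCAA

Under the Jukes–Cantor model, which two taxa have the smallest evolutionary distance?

taxon1 and taxon2

taxon1–taxon2: 9/26 differ, p = 0.346, d = 0.464.
taxon1–taxon3: 11/26 differ, p = 0.423, d = 0.623.
taxon2–taxon3: 12/26 differ, p = 0.462, d = 0.717.
The smallest distance is between taxon1 and taxon2.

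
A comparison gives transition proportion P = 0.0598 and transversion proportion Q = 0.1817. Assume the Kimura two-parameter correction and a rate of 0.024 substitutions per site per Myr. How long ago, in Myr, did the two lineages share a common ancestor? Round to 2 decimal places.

6.09

Under the Kimura two-parameter model, d = −½ ln(1 − 2P − Q) − ¼ ln(1 − 2Q).
1 − 2P − Q = 0.6987, giving −½ ln(0.6987) = 0.179267.
1 − 2Q = 0.6366, giving −¼ ln(0.6366) = 0.112903.
d = 0.179267 + 0.112903 = 0.292170.
Under a molecular clock d = 2μt, so t = d/(2μ) = 0.292170 / (2 × 0.024) = 6.09 Myr.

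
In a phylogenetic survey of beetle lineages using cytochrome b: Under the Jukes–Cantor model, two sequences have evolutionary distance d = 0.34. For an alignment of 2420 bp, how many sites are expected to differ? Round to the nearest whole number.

Invert JC69: p = (3/4)(1 − e^(−4d/3)) = 0.75 × (1 − e^(-0.453333)) = 0.75 × (1 − 0.635506) = 0.273371.
Expected differing sites = pL ≈ 0.273371 × 2420 = 661.55782 ≈ 662.

662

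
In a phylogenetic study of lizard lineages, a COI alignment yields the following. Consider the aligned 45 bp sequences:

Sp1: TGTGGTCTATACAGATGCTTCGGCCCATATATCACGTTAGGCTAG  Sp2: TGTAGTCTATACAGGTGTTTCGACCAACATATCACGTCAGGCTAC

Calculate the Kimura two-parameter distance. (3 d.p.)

0.210

Of 45 sites, 6 differences are transitions and 2 are transversions, so P = 6/45 ≈ 0.133333 and Q = 2/45 ≈ 0.044444.
Under the Kimura two-parameter model, d = −½ ln(1 − 2P − Q) − ¼ ln(1 − 2Q).
1 − 2P − Q = 0.68889, giving −½ ln(0.68889) = 0.186337.
1 − 2Q = 0.911112, giving −¼ ln(0.911112) = 0.023272.
d = 0.186337 + 0.023272 = 0.209609.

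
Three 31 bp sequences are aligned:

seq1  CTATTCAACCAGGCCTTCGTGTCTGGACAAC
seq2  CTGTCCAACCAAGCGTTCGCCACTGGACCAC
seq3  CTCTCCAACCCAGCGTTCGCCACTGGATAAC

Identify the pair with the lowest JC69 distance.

seq1–seq2: 8/31 differ, p = 0.258, d = 0.316.
seq1–seq3: 9/31 differ, p = 0.290, d = 0.367.
seq2–seq3: 4/31 differ, p = 0.129, d = 0.142.
The smallest distance is between seq2 and seq3.

seq2 and seq3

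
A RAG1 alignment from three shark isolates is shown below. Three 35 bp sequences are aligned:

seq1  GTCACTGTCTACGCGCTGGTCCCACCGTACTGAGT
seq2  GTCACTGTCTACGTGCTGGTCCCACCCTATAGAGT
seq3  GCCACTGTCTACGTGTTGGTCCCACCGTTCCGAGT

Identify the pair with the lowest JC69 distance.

seq1–seq2: 4/35 differ, p = 0.114, d = 0.124.
seq1–seq3: 5/35 differ, p = 0.143, d = 0.158.
seq2–seq3: 6/35 differ, p = 0.171, d = 0.195.
The smallest distance is between seq1 and seq2.

seq1 and seq2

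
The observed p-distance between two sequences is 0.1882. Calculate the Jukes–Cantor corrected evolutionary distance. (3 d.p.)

d = −(3/4) ln(1 − 4p/3) = −0.75 ln(1 − 0.250933) = −0.75 ln(0.749067)
  = −0.75 × (-0.288927) = 0.216695 substitutions/site.

0.217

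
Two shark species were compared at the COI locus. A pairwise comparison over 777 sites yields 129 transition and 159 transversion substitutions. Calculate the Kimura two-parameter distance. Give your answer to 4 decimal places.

0.5163

P = 129/777 ≈ 0.166023 and Q = 159/777 ≈ 0.204633.
Under the Kimura two-parameter model, d = −½ ln(1 − 2P − Q) − ¼ ln(1 − 2Q).
1 − 2P − Q = 0.463321, giving −½ ln(0.463321) = 0.384668.
1 − 2Q = 0.590734, giving −¼ ln(0.590734) = 0.131597.
d = 0.384668 + 0.131597 = 0.516265.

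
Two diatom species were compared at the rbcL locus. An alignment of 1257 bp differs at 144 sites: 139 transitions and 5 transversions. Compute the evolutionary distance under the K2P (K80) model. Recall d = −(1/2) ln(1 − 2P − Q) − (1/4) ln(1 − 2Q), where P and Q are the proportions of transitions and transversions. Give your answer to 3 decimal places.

P = 139/1257 ≈ 0.110581 and Q = 5/1257 ≈ 0.003978.
Under the Kimura two-parameter model, d = −½ ln(1 − 2P − Q) − ¼ ln(1 − 2Q).
1 − 2P − Q = 0.77486, giving −½ ln(0.77486) = 0.127536.
1 − 2Q = 0.992044, giving −¼ ln(0.992044) = 0.001997.
d = 0.127536 + 0.001997 = 0.129533.

0.130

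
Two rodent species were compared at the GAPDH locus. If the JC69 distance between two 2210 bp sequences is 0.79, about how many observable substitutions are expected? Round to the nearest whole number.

Invert JC69: p = (3/4)(1 − e^(−4d/3)) = 0.75 × (1 − e^(-1.053333)) = 0.75 × (1 − 0.348773) = 0.488420.
Expected differing sites = pL ≈ 0.488420 × 2210 = 1079.4082 ≈ 1079.

1079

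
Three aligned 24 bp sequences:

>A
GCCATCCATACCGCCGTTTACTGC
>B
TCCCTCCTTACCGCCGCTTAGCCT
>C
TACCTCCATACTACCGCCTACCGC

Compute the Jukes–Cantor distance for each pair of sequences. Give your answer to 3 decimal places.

d(A,B) = 0.441, d(A,C) = 0.441, d(B,C) = 0.441

A–B: 8/24 sites differ → p ≈ 0.333333, d = −0.75 ln(1 − 0.444444) = 0.440839 ≈ 0.441.
A–C: 8/24 sites differ → p ≈ 0.333333, d = −0.75 ln(1 − 0.444444) = 0.440839 ≈ 0.441.
B–C: 8/24 sites differ → p ≈ 0.333333, d = −0.75 ln(1 − 0.444444) = 0.440839 ≈ 0.441.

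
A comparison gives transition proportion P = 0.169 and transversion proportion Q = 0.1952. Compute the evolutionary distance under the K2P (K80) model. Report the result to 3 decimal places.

0.505

Under the Kimura two-parameter model, d = −½ ln(1 − 2P − Q) − ¼ ln(1 − 2Q).
1 − 2P − Q = 0.4668, giving −½ ln(0.4668) = 0.380927.
1 − 2Q = 0.6096, giving −¼ ln(0.6096) = 0.123738.
d = 0.380927 + 0.123738 = 0.504665.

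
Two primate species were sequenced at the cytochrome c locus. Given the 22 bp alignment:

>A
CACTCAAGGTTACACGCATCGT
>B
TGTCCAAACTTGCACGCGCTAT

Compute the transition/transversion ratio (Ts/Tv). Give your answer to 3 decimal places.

Transitions are A↔G and C↔T; transversions are all other mismatches.
Transitions: 10. Transversions: 1.
R = 10/1 = 10.000.

10.000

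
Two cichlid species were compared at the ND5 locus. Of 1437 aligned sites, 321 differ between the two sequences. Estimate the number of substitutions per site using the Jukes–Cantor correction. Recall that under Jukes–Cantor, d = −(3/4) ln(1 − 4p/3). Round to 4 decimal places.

p = 321/1437 ≈ 0.223382.
d = −(3/4) ln(1 − 4p/3) = −0.75 ln(1 − 0.297843) = −0.75 ln(0.702157)
  = −0.75 × (-0.353598) = 0.265199 substitutions/site.

0.2652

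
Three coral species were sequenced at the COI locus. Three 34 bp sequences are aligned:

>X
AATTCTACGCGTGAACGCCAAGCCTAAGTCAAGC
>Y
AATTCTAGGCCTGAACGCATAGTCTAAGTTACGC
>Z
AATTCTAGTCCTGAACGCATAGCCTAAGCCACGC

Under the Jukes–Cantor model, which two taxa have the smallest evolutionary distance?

Y and Z

X–Y: 7/34 differ, p = 0.206, d = 0.241.
X–Z: 7/34 differ, p = 0.206, d = 0.241.
Y–Z: 4/34 differ, p = 0.118, d = 0.128.
The smallest distance is between Y and Z.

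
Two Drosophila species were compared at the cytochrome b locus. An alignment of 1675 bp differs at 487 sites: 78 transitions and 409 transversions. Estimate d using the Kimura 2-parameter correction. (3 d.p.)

P = 78/1675 ≈ 0.046567 and Q = 409/1675 ≈ 0.244179.
Under the Kimura two-parameter model, d = −½ ln(1 − 2P − Q) − ¼ ln(1 − 2Q).
1 − 2P − Q = 0.662687, giving −½ ln(0.662687) = 0.205726.
1 − 2Q = 0.511642, giving −¼ ln(0.511642) = 0.167533.
d = 0.205726 + 0.167533 = 0.373259.

0.373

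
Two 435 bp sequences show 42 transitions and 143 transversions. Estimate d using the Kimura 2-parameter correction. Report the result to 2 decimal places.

0.64

P = 42/435 ≈ 0.096552 and Q = 143/435 ≈ 0.328736.
Under the Kimura two-parameter model, d = −½ ln(1 − 2P − Q) − ¼ ln(1 − 2Q).
1 − 2P − Q = 0.47816, giving −½ ln(0.47816) = 0.368905.
1 − 2Q = 0.342528, giving −¼ ln(0.342528) = 0.267850.
d = 0.368905 + 0.267850 = 0.636755.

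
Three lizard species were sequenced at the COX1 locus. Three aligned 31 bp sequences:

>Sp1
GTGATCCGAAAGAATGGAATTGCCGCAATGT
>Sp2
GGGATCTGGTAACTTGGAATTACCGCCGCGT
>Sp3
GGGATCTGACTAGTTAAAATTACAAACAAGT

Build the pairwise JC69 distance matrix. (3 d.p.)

d(Sp1,Sp2) = 0.481, d(Sp1,Sp3) = 0.777, d(Sp2,Sp3) = 0.481

Sp1–Sp2: 11/31 sites differ → p ≈ 0.354839, d = −0.75 ln(1 − 0.473119) = 0.480585 ≈ 0.481.
Sp1–Sp3: 15/31 sites differ → p ≈ 0.483871, d = −0.75 ln(1 − 0.645161) = 0.777068 ≈ 0.777.
Sp2–Sp3: 11/31 sites differ → p ≈ 0.354839, d = −0.75 ln(1 − 0.473119) = 0.480585 ≈ 0.481.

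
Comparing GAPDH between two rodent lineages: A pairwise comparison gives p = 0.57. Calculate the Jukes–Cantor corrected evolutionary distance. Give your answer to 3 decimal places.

1.070

d = −(3/4) ln(1 − 4p/3) = −0.75 ln(1 − 0.76) = −0.75 ln(0.24)
  = −0.75 × (-1.427116) = 1.070337 substitutions/site.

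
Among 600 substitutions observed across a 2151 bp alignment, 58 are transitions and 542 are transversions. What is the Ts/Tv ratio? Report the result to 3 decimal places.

R = 58/542 = 0.107011… ≈ 0.107 (to 3 d.p.).

0.107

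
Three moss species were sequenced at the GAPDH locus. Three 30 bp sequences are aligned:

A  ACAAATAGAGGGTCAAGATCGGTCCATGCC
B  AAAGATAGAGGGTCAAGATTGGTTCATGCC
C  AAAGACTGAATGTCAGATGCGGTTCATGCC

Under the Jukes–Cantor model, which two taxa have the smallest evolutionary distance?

A and B

A–B: 4/30 differ, p = 0.133, d = 0.147.
A–C: 11/30 differ, p = 0.367, d = 0.503.
B–C: 9/30 differ, p = 0.300, d = 0.383.
The smallest distance is between A and B.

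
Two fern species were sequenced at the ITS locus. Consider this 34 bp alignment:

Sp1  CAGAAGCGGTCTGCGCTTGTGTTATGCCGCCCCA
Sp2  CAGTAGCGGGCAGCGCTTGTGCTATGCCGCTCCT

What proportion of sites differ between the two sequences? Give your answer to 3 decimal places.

The sequences differ at 6 of 34 positions (sites 4, 10, 12, 22, 31, 34).
p = 6/34 = 0.176470… ≈ 0.176 (to 3 d.p.).

0.176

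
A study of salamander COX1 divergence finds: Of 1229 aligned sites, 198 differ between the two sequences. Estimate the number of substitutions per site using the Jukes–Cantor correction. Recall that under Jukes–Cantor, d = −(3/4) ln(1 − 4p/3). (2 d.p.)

0.18

p = 198/1229 ≈ 0.161107.
d = −(3/4) ln(1 − 4p/3) = −0.75 ln(1 − 0.214809) = −0.75 ln(0.785191)
  = −0.75 × (-0.241828) = 0.181371 substitutions/site.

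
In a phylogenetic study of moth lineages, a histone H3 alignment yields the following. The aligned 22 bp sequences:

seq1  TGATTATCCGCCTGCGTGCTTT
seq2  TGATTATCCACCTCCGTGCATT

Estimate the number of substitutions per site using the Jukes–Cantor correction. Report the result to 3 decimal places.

0.151

The sequences differ at 3 of 22 sites (10, 14, 20), so p = 3/22 ≈ 0.136364.
d = −(3/4) ln(1 − 4p/3) = −0.75 ln(1 − 0.181819) = −0.75 ln(0.818181)
  = −0.75 × (-0.200672) = 0.150504 substitutions/site.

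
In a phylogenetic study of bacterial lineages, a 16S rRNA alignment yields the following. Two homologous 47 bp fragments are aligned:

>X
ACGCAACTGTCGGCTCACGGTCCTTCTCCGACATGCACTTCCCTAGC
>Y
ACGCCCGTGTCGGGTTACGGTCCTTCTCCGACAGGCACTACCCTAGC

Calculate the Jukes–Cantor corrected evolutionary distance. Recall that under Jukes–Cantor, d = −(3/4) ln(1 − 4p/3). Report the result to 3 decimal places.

The sequences differ at 7 of 47 sites (5, 6, 7, 14, 16, 34, 40), so p = 7/47 ≈ 0.148936.
d = −(3/4) ln(1 − 4p/3) = −0.75 ln(1 − 0.198581) = −0.75 ln(0.801419)
  = −0.75 × (-0.221371) = 0.166028 substitutions/site.

0.166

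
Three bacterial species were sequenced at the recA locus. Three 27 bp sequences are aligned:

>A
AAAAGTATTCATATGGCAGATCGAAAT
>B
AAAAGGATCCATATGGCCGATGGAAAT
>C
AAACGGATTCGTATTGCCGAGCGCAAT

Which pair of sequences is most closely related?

A–B: 4/27 differ, p = 0.148, d = 0.165.
A–C: 7/27 differ, p = 0.259, d = 0.318.
B–C: 7/27 differ, p = 0.259, d = 0.318.
The smallest distance is between A and B.

A and B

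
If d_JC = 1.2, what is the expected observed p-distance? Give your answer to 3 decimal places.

p = (3/4)(1 − e^(−4d/3)) = 0.75 × (1 − e^(-1.6)) = 0.75 × (1 − 0.201897) = 0.598577.

0.599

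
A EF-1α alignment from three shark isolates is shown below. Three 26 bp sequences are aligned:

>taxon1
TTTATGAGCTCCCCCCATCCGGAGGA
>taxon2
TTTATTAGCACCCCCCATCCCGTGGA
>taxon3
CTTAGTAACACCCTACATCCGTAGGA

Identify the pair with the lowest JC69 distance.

taxon1–taxon2: 4/26 differ, p = 0.154, d = 0.172.
taxon1–taxon3: 8/26 differ, p = 0.308, d = 0.396.
taxon2–taxon3: 8/26 differ, p = 0.308, d = 0.396.
The smallest distance is between taxon1 and taxon2.

taxon1 and taxon2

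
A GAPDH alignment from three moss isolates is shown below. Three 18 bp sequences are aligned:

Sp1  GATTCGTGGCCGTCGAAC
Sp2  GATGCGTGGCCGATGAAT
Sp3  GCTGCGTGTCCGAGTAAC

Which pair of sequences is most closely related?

Sp1–Sp2: 4/18 differ, p = 0.222, d = 0.264.
Sp1–Sp3: 6/18 differ, p = 0.333, d = 0.441.
Sp2–Sp3: 5/18 differ, p = 0.278, d = 0.347.
The smallest distance is between Sp1 and Sp2.

Sp1 and Sp2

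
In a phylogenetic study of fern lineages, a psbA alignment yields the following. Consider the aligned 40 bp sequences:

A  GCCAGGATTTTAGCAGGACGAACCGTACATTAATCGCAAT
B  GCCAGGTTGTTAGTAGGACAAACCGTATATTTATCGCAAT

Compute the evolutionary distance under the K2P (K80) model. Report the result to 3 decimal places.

Of 40 sites, 3 differences are transitions and 3 are transversions, so P = 3/40 = 0.075 and Q = 3/40 = 0.075.
Under the Kimura two-parameter model, d = −½ ln(1 − 2P − Q) − ¼ ln(1 − 2Q).
1 − 2P − Q = 0.775, giving −½ ln(0.775) = 0.127446.
1 − 2Q = 0.85, giving −¼ ln(0.85) = 0.040630.
d = 0.127446 + 0.040630 = 0.168076.

0.168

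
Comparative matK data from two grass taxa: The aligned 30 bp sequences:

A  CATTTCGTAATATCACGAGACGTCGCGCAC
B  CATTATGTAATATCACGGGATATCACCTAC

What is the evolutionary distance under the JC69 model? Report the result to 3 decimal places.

The sequences differ at 8 of 30 sites (5, 6, 18, 21, 22, 25, 27, 28), so p = 8/30 ≈ 0.266667.
d = −(3/4) ln(1 − 4p/3) = −0.75 ln(1 − 0.355556) = −0.75 ln(0.644444)
  = −0.75 × (-0.439367) = 0.329525 substitutions/site.

0.330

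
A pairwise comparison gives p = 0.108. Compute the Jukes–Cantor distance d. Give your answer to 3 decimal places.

0.117

d = −(3/4) ln(1 − 4p/3) = −0.75 ln(1 − 0.144) = −0.75 ln(0.856)
  = −0.75 × (-0.155485) = 0.116614 substitutions/site.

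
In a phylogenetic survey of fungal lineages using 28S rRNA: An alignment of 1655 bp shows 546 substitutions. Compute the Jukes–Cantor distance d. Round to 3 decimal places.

0.435

p = 546/1655 ≈ 0.329909.
d = −(3/4) ln(1 − 4p/3) = −0.75 ln(1 − 0.439879) = −0.75 ln(0.560121)
  = −0.75 × (-0.579602) = 0.434702 substitutions/site.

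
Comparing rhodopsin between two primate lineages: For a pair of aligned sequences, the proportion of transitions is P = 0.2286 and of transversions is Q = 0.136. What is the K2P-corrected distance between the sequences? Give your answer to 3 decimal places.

0.529

Under the Kimura two-parameter model, d = −½ ln(1 − 2P − Q) − ¼ ln(1 − 2Q).
1 − 2P − Q = 0.4068, giving −½ ln(0.4068) = 0.449717.
1 − 2Q = 0.728, giving −¼ ln(0.728) = 0.079364.
d = 0.449717 + 0.079364 = 0.529081.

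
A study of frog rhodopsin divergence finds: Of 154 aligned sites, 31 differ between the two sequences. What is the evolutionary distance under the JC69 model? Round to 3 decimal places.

p = 31/154 ≈ 0.201299.
d = −(3/4) ln(1 − 4p/3) = −0.75 ln(1 − 0.268399) = −0.75 ln(0.731601)
  = −0.75 × (-0.312520) = 0.234390 substitutions/site.

0.234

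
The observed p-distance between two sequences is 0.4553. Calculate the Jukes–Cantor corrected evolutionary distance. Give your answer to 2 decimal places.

0.70

d = −(3/4) ln(1 − 4p/3) = −0.75 ln(1 − 0.607067) = −0.75 ln(0.392933)
  = −0.75 × (-0.934116) = 0.700587 substitutions/site.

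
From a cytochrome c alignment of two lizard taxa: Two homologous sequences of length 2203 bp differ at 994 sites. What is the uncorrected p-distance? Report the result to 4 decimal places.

0.4512

p = 994/2203 = 0.451202… ≈ 0.4512 (to 4 d.p.).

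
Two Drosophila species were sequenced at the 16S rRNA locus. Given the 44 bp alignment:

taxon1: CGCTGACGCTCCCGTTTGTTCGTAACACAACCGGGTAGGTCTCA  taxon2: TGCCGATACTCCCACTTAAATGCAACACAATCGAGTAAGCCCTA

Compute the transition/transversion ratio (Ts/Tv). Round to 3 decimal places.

7.500

Transitions are A↔G and C↔T; transversions are all other mismatches.
Transitions: 15. Transversions: 2.
R = 15/2 = 7.500.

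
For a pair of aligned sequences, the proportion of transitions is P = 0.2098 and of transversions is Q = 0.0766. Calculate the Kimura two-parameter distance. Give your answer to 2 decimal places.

0.38

Under the Kimura two-parameter model, d = −½ ln(1 − 2P − Q) − ¼ ln(1 − 2Q).
1 − 2P − Q = 0.5038, giving −½ ln(0.5038) = 0.342788.
1 − 2Q = 0.8468, giving −¼ ln(0.8468) = 0.041573.
d = 0.342788 + 0.041573 = 0.384361.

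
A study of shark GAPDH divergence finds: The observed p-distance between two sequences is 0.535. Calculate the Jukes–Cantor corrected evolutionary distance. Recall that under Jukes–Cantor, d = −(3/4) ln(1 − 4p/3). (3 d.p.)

d = −(3/4) ln(1 − 4p/3) = −0.75 ln(1 − 0.713333) = −0.75 ln(0.286667)
  = −0.75 × (-1.249434) = 0.937076 substitutions/site.

0.937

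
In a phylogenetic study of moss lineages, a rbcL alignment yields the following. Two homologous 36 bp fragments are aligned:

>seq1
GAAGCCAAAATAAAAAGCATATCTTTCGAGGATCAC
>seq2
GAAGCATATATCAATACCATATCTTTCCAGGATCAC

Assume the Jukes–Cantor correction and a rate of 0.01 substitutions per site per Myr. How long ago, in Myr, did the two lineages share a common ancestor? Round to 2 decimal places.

The sequences differ at 7 of 36 sites (6, 7, 9, 12, 15, 17, 28), so p = 7/36 ≈ 0.194444.
d = −(3/4) ln(1 − 4p/3) = −0.75 ln(1 − 0.259259) = −0.75 ln(0.740741)
  = −0.75 × (-0.300104) = 0.225078 substitutions/site.
Under a molecular clock d = 2μt, so t = d/(2μ) = 0.225078 / (2 × 0.01) = 11.25 Myr.

11.25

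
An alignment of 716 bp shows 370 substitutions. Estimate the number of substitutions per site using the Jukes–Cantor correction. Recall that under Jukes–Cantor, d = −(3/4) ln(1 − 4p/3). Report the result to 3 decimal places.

0.876

p = 370/716 ≈ 0.51676.
d = −(3/4) ln(1 − 4p/3) = −0.75 ln(1 − 0.689013) = −0.75 ln(0.310987)
  = −0.75 × (-1.168004) = 0.876003 substitutions/site.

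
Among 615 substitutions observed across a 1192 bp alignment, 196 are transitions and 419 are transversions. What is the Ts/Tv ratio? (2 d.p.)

0.47

R = 196/419 = 0.467780… ≈ 0.47 (to 2 d.p.).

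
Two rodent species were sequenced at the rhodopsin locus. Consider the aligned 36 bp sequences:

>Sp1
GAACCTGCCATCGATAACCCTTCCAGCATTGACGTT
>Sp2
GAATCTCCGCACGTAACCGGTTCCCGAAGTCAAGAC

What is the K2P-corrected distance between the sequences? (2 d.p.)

Of 36 sites, 2 differences are transitions and 15 are transversions, so P = 2/36 ≈ 0.055556 and Q = 15/36 ≈ 0.416667.
Under the Kimura two-parameter model, d = −½ ln(1 − 2P − Q) − ¼ ln(1 − 2Q).
1 − 2P − Q = 0.472221, giving −½ ln(0.472221) = 0.375154.
1 − 2Q = 0.166666, giving −¼ ln(0.166666) = 0.447941.
d = 0.375154 + 0.447941 = 0.823095.

0.82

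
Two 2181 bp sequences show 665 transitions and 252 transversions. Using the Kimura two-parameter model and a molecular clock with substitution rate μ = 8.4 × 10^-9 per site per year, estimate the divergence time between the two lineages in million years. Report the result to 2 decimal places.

42.37

P = 665/2181 ≈ 0.304906 and Q = 252/2181 ≈ 0.115543.
Under the Kimura two-parameter model, d = −½ ln(1 − 2P − Q) − ¼ ln(1 − 2Q).
1 − 2P − Q = 0.274645, giving −½ ln(0.274645) = 0.646138.
1 − 2Q = 0.768914, giving −¼ ln(0.768914) = 0.065694.
d = 0.646138 + 0.065694 = 0.711832.
Under a molecular clock d = 2μt, so t = d/(2μ) = 0.711832 / (2 × 8.4 × 10^-9) = 42.37 million years.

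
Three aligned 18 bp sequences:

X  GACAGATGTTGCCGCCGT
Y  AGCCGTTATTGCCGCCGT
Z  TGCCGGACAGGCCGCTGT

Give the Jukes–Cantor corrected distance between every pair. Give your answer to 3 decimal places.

X–Y: 5/18 sites differ → p ≈ 0.277778, d = −0.75 ln(1 − 0.370371) = 0.346968 ≈ 0.347.
X–Z: 9/18 sites differ → p = 0.5, d = −0.75 ln(1 − 0.666667) = 0.823960 ≈ 0.824.
Y–Z: 7/18 sites differ → p ≈ 0.388889, d = −0.75 ln(1 − 0.518519) = 0.548166 ≈ 0.548.

d(X,Y) = 0.347, d(X,Z) = 0.824, d(Y,Z) = 0.548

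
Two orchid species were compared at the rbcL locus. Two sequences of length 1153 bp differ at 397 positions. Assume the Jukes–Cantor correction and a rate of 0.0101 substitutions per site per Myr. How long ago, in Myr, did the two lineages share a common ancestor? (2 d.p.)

22.82

p = 397/1153 ≈ 0.344319.
d = −(3/4) ln(1 − 4p/3) = −0.75 ln(1 − 0.459092) = −0.75 ln(0.540908)
  = −0.75 × (-0.614506) = 0.460880 substitutions/site.
Under a molecular clock d = 2μt, so t = d/(2μ) = 0.460880 / (2 × 0.0101) = 22.82 Myr.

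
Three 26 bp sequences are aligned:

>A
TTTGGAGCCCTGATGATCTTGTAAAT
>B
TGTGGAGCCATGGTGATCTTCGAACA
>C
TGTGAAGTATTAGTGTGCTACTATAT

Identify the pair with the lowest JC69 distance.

A and B

A–B: 7/26 differ, p = 0.269, d = 0.334.
A–C: 12/26 differ, p = 0.462, d = 0.717.
B–C: 12/26 differ, p = 0.462, d = 0.717.
The smallest distance is between A and B.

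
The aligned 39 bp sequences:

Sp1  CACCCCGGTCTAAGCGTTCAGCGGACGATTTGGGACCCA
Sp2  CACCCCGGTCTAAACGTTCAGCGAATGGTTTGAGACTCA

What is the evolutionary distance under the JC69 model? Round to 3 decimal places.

The sequences differ at 6 of 39 sites (14, 24, 26, 28, 33, 37), so p = 6/39 ≈ 0.153846.
d = −(3/4) ln(1 − 4p/3) = −0.75 ln(1 − 0.205128) = −0.75 ln(0.794872)
  = −0.75 × (-0.229574) = 0.172181 substitutions/site.

0.172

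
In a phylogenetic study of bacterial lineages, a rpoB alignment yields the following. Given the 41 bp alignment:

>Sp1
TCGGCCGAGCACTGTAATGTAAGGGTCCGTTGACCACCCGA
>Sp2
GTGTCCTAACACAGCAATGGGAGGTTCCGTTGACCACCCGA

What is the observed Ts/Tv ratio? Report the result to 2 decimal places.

Transitions are A↔G and C↔T; transversions are all other mismatches.
Transitions: 4. Transversions: 6.
R = 4/6 = 0.666666… ≈ 0.67 (to 2 d.p.).

0.67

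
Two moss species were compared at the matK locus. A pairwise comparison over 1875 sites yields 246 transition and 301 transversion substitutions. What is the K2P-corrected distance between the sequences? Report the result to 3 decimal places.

P = 246/1875 = 0.1312 and Q = 301/1875 ≈ 0.160533.
Under the Kimura two-parameter model, d = −½ ln(1 − 2P − Q) − ¼ ln(1 − 2Q).
1 − 2P − Q = 0.577067, giving −½ ln(0.577067) = 0.274898.
1 − 2Q = 0.678934, giving −¼ ln(0.678934) = 0.096808.
d = 0.274898 + 0.096808 = 0.371706.

0.372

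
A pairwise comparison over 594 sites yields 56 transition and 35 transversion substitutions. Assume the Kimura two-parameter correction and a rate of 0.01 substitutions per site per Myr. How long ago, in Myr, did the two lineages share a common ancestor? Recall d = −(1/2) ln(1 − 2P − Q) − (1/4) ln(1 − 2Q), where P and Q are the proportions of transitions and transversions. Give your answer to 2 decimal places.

8.68

P = 56/594 ≈ 0.094276 and Q = 35/594 ≈ 0.058923.
Under the Kimura two-parameter model, d = −½ ln(1 − 2P − Q) − ¼ ln(1 − 2Q).
1 − 2P − Q = 0.752525, giving −½ ln(0.752525) = 0.142161.
1 − 2Q = 0.882154, giving −¼ ln(0.882154) = 0.031347.
d = 0.142161 + 0.031347 = 0.173508.
Under a molecular clock d = 2μt, so t = d/(2μ) = 0.173508 / (2 × 0.01) = 8.68 Myr.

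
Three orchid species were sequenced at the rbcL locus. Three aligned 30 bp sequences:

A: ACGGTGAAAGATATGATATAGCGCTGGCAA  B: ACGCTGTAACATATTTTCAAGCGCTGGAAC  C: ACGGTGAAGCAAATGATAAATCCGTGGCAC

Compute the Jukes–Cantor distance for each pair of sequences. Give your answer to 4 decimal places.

d(A,B) = 0.3831, d(A,C) = 0.3295, d(B,C) = 0.5034

A–B: 9/30 sites differ → p = 0.3, d = −0.75 ln(1 − 0.4) = 0.383119 ≈ 0.3831.
A–C: 8/30 sites differ → p ≈ 0.266667, d = −0.75 ln(1 − 0.355556) = 0.329526 ≈ 0.3295.
B–C: 11/30 sites differ → p ≈ 0.366667, d = −0.75 ln(1 − 0.488889) = 0.503376 ≈ 0.5034.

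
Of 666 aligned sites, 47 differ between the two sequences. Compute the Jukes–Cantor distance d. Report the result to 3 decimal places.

0.074

p = 47/666 ≈ 0.070571.
d = −(3/4) ln(1 − 4p/3) = −0.75 ln(1 − 0.094095) = −0.75 ln(0.905905)
  = −0.75 × (-0.098821) = 0.074116 substitutions/site.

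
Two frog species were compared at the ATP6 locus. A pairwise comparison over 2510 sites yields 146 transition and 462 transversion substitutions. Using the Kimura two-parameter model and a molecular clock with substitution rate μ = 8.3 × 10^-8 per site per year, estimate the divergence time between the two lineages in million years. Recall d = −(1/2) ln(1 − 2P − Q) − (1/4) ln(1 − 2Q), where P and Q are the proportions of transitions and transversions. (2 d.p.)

P = 146/2510 ≈ 0.058167 and Q = 462/2510 ≈ 0.184064.
Under the Kimura two-parameter model, d = −½ ln(1 − 2P − Q) − ¼ ln(1 − 2Q).
1 − 2P − Q = 0.699602, giving −½ ln(0.699602) = 0.178622.
1 − 2Q = 0.631872, giving −¼ ln(0.631872) = 0.114767.
d = 0.178622 + 0.114767 = 0.293389.
Under a molecular clock d = 2μt, so t = d/(2μ) = 0.293389 / (2 × 8.3 × 10^-8) = 1.77 million years.

1.77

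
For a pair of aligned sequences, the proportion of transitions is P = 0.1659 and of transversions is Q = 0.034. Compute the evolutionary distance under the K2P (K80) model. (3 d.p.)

0.245

Under the Kimura two-parameter model, d = −½ ln(1 − 2P − Q) − ¼ ln(1 − 2Q).
1 − 2P − Q = 0.6342, giving −½ ln(0.6342) = 0.227695.
1 − 2Q = 0.932, giving −¼ ln(0.932) = 0.017606.
d = 0.227695 + 0.017606 = 0.245301.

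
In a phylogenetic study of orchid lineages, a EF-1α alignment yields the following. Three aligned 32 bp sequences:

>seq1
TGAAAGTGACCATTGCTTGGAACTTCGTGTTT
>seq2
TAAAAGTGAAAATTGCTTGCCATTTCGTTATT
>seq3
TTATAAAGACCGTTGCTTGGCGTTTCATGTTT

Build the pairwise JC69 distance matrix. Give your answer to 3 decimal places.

seq1–seq2: 8/32 sites differ → p = 0.25, d = −0.75 ln(1 − 0.333333) = 0.304098 ≈ 0.304.
seq1–seq3: 9/32 sites differ → p = 0.28125, d = −0.75 ln(1 − 0.375) = 0.352503 ≈ 0.353.
seq2–seq3: 12/32 sites differ → p = 0.375, d = −0.75 ln(1 − 0.5) = 0.519860 ≈ 0.520.

d(seq1,seq2) = 0.304, d(seq1,seq3) = 0.353, d(seq2,seq3) = 0.520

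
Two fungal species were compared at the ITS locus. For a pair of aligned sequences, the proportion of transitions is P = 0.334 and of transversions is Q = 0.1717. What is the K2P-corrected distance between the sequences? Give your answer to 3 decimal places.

Under the Kimura two-parameter model, d = −½ ln(1 − 2P − Q) − ¼ ln(1 − 2Q).
1 − 2P − Q = 0.1603, giving −½ ln(0.1603) = 0.915354.
1 − 2Q = 0.6566, giving −¼ ln(0.6566) = 0.105170.
d = 0.915354 + 0.105170 = 1.020524.

1.021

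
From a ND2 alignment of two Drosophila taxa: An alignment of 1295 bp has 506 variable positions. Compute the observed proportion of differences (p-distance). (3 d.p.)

0.391

p = 506/1295 = 0.390733… ≈ 0.391 (to 3 d.p.).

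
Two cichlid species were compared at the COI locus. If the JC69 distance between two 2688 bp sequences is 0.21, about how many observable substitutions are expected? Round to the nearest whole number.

492

Invert JC69: p = (3/4)(1 − e^(−4d/3)) = 0.75 × (1 − e^(-0.28)) = 0.75 × (1 − 0.755784) = 0.183162.
Expected differing sites = pL ≈ 0.183162 × 2688 = 492.339456 ≈ 492.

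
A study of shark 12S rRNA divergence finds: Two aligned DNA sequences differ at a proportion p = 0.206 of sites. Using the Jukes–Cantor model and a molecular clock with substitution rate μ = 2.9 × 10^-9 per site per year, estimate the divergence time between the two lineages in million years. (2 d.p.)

d = −(3/4) ln(1 − 4p/3) = −0.75 ln(1 − 0.274667) = −0.75 ln(0.725333)
  = −0.75 × (-0.321124) = 0.240843 substitutions/site.
Under a molecular clock d = 2μt, so t = d/(2μ) = 0.240843 / (2 × 2.9 × 10^-9) = 41.52 million years.

41.52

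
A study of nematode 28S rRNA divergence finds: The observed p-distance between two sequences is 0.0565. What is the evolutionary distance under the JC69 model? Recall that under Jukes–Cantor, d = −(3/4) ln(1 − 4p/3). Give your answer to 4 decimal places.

d = −(3/4) ln(1 − 4p/3) = −0.75 ln(1 − 0.075333) = −0.75 ln(0.924667)
  = −0.75 × (-0.078322) = 0.058742 substitutions/site.

0.0587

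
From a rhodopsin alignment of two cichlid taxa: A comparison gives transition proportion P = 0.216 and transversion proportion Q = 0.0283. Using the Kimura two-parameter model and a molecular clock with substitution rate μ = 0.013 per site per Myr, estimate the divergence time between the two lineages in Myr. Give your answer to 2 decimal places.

12.42

Under the Kimura two-parameter model, d = −½ ln(1 − 2P − Q) − ¼ ln(1 − 2Q).
1 − 2P − Q = 0.5397, giving −½ ln(0.5397) = 0.308371.
1 − 2Q = 0.9434, giving −¼ ln(0.9434) = 0.014566.
d = 0.308371 + 0.014566 = 0.322937.
Under a molecular clock d = 2μt, so t = d/(2μ) = 0.322937 / (2 × 0.013) = 12.42 Myr.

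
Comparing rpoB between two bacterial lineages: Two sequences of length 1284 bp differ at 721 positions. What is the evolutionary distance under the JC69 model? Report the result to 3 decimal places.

p = 721/1284 ≈ 0.561526.
d = −(3/4) ln(1 − 4p/3) = −0.75 ln(1 − 0.748701) = −0.75 ln(0.251299)
  = −0.75 × (-1.381112) = 1.035834 substitutions/site.

1.036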